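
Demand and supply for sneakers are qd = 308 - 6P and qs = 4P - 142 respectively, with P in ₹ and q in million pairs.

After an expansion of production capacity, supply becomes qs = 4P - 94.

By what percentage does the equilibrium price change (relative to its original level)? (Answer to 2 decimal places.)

Original equilibrium: 308 - 6P = 4P - 142 gives 450 = 10P, so P = 45 and q = 38.
With the change applied: demand qd = 308 - 6P, supply qs = 4P - 94.
Equate the new curves: 308 - 6P = 4P - 94, giving 402 = 10P, P = 40.2, q = 66.8.
%ΔP = (40.2 − 45) / 45 × 100 = -10.67%.

-10.67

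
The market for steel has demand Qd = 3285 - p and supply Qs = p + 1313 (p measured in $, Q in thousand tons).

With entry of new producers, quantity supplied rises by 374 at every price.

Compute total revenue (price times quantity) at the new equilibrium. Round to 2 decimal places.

Solve the original market: 3285 - p = p + 1313, hence p = 986 and Q = 2299.
After the shift, demand is Qd = 3285 - p and supply is Qs = p + 1687.
Setting them equal: 3285 - p = p + 1687 → 1598 = 2p, so p = 799 and Q = 2486.
New expenditure = 799 × 2486 = 1986314.00.

1986314.00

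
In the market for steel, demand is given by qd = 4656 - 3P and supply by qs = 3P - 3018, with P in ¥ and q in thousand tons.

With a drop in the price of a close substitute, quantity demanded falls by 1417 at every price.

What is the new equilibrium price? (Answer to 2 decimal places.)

1042.83

Original equilibrium: 4656 - 3P = 3P - 3018 gives 7674 = 6P, so P = 1279 and q = 819.
With the change applied: demand qd = 3239 - 3P, supply qs = 3P - 3018.
New equilibrium: 3239 - 3P = 3P - 3018 ⇒ 6257 = 6P ⇒ P = 6257/6 ≈ 1042.8333, q = 110.5.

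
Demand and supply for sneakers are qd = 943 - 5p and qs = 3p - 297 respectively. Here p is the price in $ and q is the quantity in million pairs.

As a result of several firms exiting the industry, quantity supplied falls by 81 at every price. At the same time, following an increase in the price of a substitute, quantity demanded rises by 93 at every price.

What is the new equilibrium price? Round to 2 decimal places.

176.75

Initially, 943 - 5p = 3p - 297, so 1240 = 8p and p = 155, q = 168.
The new curves are qd = 1036 - 5p (demand) and qs = 3p - 378 (supply).
Clearing the new market: 1036 - 5p = 3p - 378, so p = 176.75 and q = 152.25.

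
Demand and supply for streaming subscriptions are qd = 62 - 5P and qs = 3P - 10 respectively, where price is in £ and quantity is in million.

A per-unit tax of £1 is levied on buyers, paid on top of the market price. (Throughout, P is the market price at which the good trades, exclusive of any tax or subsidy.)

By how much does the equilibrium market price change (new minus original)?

-0.625

Initially, 62 - 5P = 3P - 10, so 72 = 8P and P = 9, q = 17.
Since buyers pay the price plus the tax, the effective demand curve becomes qd = 57 - 5P.
Equate the new curves: 57 - 5P = 3P - 10, giving 67 = 8P, P = 8.375, q = 15.125.
ΔP = 8.375 − 9 = -0.625.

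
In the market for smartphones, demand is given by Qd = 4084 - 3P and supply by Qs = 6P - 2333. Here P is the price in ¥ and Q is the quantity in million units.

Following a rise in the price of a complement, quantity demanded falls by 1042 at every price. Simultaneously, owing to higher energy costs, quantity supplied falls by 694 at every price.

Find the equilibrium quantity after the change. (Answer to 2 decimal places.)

Original equilibrium: 4084 - 3P = 6P - 2333 gives 6417 = 9P, so P = 713 and Q = 1945.
With the change applied: demand Qd = 3042 - 3P, supply Qs = 6P - 3027.
Setting them equal: 3042 - 3P = 6P - 3027 → 6069 = 9P, so P = 2023/3 ≈ 674.3333 and Q = 1019.

1019.00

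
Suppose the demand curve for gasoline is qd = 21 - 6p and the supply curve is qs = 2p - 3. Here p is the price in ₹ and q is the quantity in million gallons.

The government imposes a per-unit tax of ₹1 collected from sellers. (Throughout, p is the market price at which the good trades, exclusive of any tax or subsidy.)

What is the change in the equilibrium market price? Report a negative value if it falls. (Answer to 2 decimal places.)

+0.25

Before the shock: 21 - 6p = 2p - 3 ⇒ 24 = 8p ⇒ p = 3, q = 3.
Since sellers keep the price net of the tax, the effective supply curve becomes qs = 2p - 5.
New equilibrium: 21 - 6p = 2p - 5 ⇒ 26 = 8p ⇒ p = 3.25, q = 1.5.
Δp = 3.25 − 3 = +0.25.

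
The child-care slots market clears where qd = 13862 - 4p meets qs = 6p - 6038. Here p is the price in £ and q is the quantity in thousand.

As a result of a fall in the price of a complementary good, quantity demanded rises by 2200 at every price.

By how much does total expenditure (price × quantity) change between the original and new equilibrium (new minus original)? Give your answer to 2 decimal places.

+4215640.00

Solve the original market: 13862 - 4p = 6p - 6038, hence p = 1990 and q = 5902.
With the change applied: demand qd = 16062 - 4p, supply qs = 6p - 6038.
Clearing the new market: 16062 - 4p = 6p - 6038, so p = 2210 and q = 7222.
Expenditure moves from 1990×5902 = 11744980 to 2210×7222 = 15960620; change = +4215640.00.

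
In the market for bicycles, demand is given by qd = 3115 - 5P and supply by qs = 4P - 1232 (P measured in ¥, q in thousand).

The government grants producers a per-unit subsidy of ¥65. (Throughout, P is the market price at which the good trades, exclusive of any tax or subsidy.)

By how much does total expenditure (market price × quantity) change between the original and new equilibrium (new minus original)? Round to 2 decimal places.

Solve the original market: 3115 - 5P = 4P - 1232, hence P = 483 and q = 700.
Since sellers receive the price plus the subsidy, the effective supply curve becomes qs = 4P - 972.
Clearing the new market: 3115 - 5P = 4P - 972, so P = 4087/9 ≈ 454.1111 and q = 7600/9 ≈ 844.4444.
Expenditure moves from 483×700 = 338100 to 454.1111×844.4444 = 383471.6049; change = +45371.60.

+45371.60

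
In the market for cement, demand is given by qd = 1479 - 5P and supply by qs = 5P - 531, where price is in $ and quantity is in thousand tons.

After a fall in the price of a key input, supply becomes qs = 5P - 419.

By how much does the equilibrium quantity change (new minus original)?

Before the shock: 1479 - 5P = 5P - 531 ⇒ 2010 = 10P ⇒ P = 201, q = 474.
The new curves are qd = 1479 - 5P (demand) and qs = 5P - 419 (supply).
Clearing the new market: 1479 - 5P = 5P - 419, so P = 189.8 and q = 530.
Δq = 530 − 474 = +56.

+56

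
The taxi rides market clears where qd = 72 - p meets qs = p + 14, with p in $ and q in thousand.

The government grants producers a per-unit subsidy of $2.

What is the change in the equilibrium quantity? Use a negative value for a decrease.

Before the shock: 72 - p = p + 14 ⇒ 58 = 2p ⇒ p = 29, q = 43.
Since sellers receive the price plus the subsidy, the effective supply curve becomes qs = p + 16.
Clearing the new market: 72 - p = p + 16, so p = 28 and q = 44.
Δq = 44 − 43 = +1.

+1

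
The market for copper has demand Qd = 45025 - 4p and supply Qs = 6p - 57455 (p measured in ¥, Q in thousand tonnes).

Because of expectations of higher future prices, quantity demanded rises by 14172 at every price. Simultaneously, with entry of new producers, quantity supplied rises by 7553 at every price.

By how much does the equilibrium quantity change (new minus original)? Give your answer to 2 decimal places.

Original equilibrium: 45025 - 4p = 6p - 57455 gives 102480 = 10p, so p = 10248 and Q = 4033.
The new curves are Qd = 59197 - 4p (demand) and Qs = 6p - 49902 (supply).
New equilibrium: 59197 - 4p = 6p - 49902 ⇒ 109099 = 10p ⇒ p = 10909.9, Q = 15557.4.
ΔQ = 15557.4 − 4033 = +11524.40.

+11524.40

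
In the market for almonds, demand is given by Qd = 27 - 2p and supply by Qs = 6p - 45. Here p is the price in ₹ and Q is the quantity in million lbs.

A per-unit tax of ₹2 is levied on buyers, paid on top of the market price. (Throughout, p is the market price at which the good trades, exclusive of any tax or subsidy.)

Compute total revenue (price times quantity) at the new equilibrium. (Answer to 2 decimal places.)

Original equilibrium: 27 - 2p = 6p - 45 gives 72 = 8p, so p = 9 and Q = 9.
Since buyers pay the price plus the tax, the effective demand curve becomes Qd = 23 - 2p.
Setting them equal: 23 - 2p = 6p - 45 → 68 = 8p, so p = 8.5 and Q = 6.
New expenditure = 8.5 × 6 = 51.00.

51.00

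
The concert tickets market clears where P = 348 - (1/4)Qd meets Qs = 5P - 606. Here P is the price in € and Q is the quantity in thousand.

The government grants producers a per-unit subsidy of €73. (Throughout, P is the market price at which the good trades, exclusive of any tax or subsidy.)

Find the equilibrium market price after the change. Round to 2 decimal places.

Initially, 1392 - 4P = 5P - 606, so 1998 = 9P and P = 222, Q = 504.
Since sellers receive the price plus the subsidy, the effective supply curve becomes Qs = 5P - 241.
Clearing the new market: 1392 - 4P = 5P - 241, so P = 1633/9 ≈ 181.4444 and Q = 5996/9 ≈ 666.2222.

181.44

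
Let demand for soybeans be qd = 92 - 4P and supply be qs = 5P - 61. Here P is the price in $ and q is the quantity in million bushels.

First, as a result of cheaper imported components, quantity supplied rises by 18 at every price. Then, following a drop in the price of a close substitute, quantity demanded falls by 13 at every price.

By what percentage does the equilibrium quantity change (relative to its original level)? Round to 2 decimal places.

+3.24

Original equilibrium: 92 - 4P = 5P - 61 gives 153 = 9P, so P = 17 and q = 24.
With the change applied: demand qd = 79 - 4P, supply qs = 5P - 43.
Clearing the new market: 79 - 4P = 5P - 43, so P = 122/9 ≈ 13.5556 and q = 223/9 ≈ 24.7778.
%Δq = (24.7778 − 24) / 24 × 100 = +3.24%.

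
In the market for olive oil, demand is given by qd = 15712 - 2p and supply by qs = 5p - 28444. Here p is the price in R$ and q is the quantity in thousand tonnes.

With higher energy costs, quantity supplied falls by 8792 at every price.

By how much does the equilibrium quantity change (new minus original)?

Initially, 15712 - 2p = 5p - 28444, so 44156 = 7p and p = 6308, q = 3096.
With the change applied: demand qd = 15712 - 2p, supply qs = 5p - 37236.
Setting them equal: 15712 - 2p = 5p - 37236 → 52948 = 7p, so p = 7564 and q = 584.
Δq = 584 − 3096 = -2512.

-2512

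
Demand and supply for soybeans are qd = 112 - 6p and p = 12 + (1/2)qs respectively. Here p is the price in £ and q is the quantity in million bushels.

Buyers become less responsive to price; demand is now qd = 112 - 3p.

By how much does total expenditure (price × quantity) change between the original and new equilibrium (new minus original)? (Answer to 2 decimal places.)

+656.88

Original equilibrium: 112 - 6p = 2p - 24 gives 136 = 8p, so p = 17 and q = 10.
The new curves are qd = 112 - 3p (demand) and qs = 2p - 24 (supply).
Clearing the new market: 112 - 3p = 2p - 24, so p = 27.2 and q = 30.4.
Expenditure moves from 17×10 = 170 to 27.2×30.4 = 826.88; change = +656.88.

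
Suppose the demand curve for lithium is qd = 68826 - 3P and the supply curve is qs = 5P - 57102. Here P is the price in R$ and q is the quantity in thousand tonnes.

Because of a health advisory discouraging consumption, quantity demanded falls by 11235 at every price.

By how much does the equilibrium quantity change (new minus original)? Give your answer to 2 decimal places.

-7021.88

Solve the original market: 68826 - 3P = 5P - 57102, hence P = 15741 and q = 21603.
The shock moves the curves to qd = 57591 - 3P and qs = 5P - 57102.
New equilibrium: 57591 - 3P = 5P - 57102 ⇒ 114693 = 8P ⇒ P = 14336.625, q = 14581.125.
Δq = 14581.125 − 21603 = -7021.88.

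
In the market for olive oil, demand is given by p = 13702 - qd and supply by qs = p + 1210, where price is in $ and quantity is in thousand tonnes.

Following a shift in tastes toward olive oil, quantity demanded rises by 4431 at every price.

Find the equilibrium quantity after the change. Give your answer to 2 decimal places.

Original equilibrium: 13702 - p = p + 1210 gives 12492 = 2p, so p = 6246 and q = 7456.
With the change applied: demand qd = 18133 - p, supply qs = p + 1210.
Setting them equal: 18133 - p = p + 1210 → 16923 = 2p, so p = 8461.5 and q = 9671.5.

9671.50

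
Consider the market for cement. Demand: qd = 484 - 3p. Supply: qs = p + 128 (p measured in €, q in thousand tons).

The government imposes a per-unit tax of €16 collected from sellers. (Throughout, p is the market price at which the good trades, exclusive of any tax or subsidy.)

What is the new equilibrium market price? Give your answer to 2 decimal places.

Original equilibrium: 484 - 3p = p + 128 gives 356 = 4p, so p = 89 and q = 217.
Since sellers keep the price net of the tax, the effective supply curve becomes qs = p + 112.
Clearing the new market: 484 - 3p = p + 112, so p = 93 and q = 205.

93.00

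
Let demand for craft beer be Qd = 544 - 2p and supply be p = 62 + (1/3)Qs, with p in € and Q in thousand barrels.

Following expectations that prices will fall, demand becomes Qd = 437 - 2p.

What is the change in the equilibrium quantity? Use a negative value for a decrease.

Initially, 544 - 2p = 3p - 186, so 730 = 5p and p = 146, Q = 252.
After the shift, demand is Qd = 437 - 2p and supply is Qs = 3p - 186.
Setting them equal: 437 - 2p = 3p - 186 → 623 = 5p, so p = 124.6 and Q = 187.8.
ΔQ = 187.8 − 252 = -64.2.

-64.2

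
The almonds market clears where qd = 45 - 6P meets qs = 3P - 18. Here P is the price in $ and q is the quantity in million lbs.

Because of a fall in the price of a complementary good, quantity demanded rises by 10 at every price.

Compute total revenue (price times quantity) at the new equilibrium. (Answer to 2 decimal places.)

51.37

Initially, 45 - 6P = 3P - 18, so 63 = 9P and P = 7, q = 3.
The new curves are qd = 55 - 6P (demand) and qs = 3P - 18 (supply).
Equate the new curves: 55 - 6P = 3P - 18, giving 73 = 9P, P = 73/9 ≈ 8.1111, q = 19/3 ≈ 6.3333.
New expenditure = 8.1111 × 6.3333 = 51.37.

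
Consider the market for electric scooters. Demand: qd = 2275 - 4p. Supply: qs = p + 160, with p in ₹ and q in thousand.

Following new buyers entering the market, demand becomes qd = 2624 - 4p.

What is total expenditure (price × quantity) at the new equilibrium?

Original equilibrium: 2275 - 4p = p + 160 gives 2115 = 5p, so p = 423 and q = 583.
The shock moves the curves to qd = 2624 - 4p and qs = p + 160.
New equilibrium: 2624 - 4p = p + 160 ⇒ 2464 = 5p ⇒ p = 492.8, q = 652.8.
New expenditure = 492.8 × 652.8 = 321699.84.

321699.84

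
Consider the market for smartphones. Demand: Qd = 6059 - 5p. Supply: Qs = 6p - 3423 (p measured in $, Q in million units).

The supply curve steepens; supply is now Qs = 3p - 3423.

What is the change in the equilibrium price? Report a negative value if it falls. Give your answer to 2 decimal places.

+323.25

Initially, 6059 - 5p = 6p - 3423, so 9482 = 11p and p = 862, Q = 1749.
The new curves are Qd = 6059 - 5p (demand) and Qs = 3p - 3423 (supply).
New equilibrium: 6059 - 5p = 3p - 3423 ⇒ 9482 = 8p ⇒ p = 1185.25, Q = 132.75.
Δp = 1185.25 − 862 = +323.25.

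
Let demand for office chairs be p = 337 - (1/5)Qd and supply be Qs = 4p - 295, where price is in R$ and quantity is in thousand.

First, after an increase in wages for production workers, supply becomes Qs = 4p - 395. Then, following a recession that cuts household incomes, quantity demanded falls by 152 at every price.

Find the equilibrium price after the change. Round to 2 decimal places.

214.22

Before the shock: 1685 - 5p = 4p - 295 ⇒ 1980 = 9p ⇒ p = 220, Q = 585.
After the shift, demand is Qd = 1533 - 5p and supply is Qs = 4p - 395.
Setting them equal: 1533 - 5p = 4p - 395 → 1928 = 9p, so p = 1928/9 ≈ 214.2222 and Q = 4157/9 ≈ 461.8889.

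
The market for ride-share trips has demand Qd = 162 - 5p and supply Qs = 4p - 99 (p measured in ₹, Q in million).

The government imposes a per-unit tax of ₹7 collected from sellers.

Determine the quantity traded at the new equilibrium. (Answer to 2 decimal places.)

1.44

Solve the original market: 162 - 5p = 4p - 99, hence p = 29 and Q = 17.
Since sellers keep the price net of the tax, the effective supply curve becomes Qs = 4p - 127.
Clearing the new market: 162 - 5p = 4p - 127, so p = 289/9 ≈ 32.1111 and Q = 13/9 ≈ 1.4444.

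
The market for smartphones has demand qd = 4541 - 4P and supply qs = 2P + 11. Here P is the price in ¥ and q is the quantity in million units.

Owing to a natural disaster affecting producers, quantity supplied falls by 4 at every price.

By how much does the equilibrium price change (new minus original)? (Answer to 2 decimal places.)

Initially, 4541 - 4P = 2P + 11, so 4530 = 6P and P = 755, q = 1521.
With the change applied: demand qd = 4541 - 4P, supply qs = 2P + 7.
Setting them equal: 4541 - 4P = 2P + 7 → 4534 = 6P, so P = 2267/3 ≈ 755.6667 and q = 4555/3 ≈ 1518.3333.
ΔP = 755.6667 − 755 = +0.67.

+0.67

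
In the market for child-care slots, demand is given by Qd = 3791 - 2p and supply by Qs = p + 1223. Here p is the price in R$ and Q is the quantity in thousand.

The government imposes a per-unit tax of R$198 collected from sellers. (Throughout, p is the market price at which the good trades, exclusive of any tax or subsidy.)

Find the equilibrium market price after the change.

922

Original equilibrium: 3791 - 2p = p + 1223 gives 2568 = 3p, so p = 856 and Q = 2079.
Since sellers keep the price net of the tax, the effective supply curve becomes Qs = p + 1025.
Equate the new curves: 3791 - 2p = p + 1025, giving 2766 = 3p, p = 922, Q = 1947.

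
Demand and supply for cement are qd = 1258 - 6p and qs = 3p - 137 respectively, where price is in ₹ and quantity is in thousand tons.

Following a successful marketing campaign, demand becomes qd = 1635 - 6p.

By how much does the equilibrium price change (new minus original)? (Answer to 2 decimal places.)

Original equilibrium: 1258 - 6p = 3p - 137 gives 1395 = 9p, so p = 155 and q = 328.
The new curves are qd = 1635 - 6p (demand) and qs = 3p - 137 (supply).
Setting them equal: 1635 - 6p = 3p - 137 → 1772 = 9p, so p = 1772/9 ≈ 196.8889 and q = 1361/3 ≈ 453.6667.
Δp = 196.8889 − 155 = +41.89.

+41.89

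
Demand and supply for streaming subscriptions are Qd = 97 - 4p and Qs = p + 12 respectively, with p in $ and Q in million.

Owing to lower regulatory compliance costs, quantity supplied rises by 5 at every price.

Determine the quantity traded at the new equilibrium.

Initially, 97 - 4p = p + 12, so 85 = 5p and p = 17, Q = 29.
The new curves are Qd = 97 - 4p (demand) and Qs = p + 17 (supply).
Clearing the new market: 97 - 4p = p + 17, so p = 16 and Q = 33.

33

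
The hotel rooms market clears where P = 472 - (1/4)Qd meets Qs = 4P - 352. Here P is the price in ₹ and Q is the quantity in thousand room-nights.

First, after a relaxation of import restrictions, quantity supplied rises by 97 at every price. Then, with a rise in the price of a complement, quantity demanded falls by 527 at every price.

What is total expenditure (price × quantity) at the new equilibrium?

111706

Original equilibrium: 1888 - 4P = 4P - 352 gives 2240 = 8P, so P = 280 and Q = 768.
The new curves are Qd = 1361 - 4P (demand) and Qs = 4P - 255 (supply).
New equilibrium: 1361 - 4P = 4P - 255 ⇒ 1616 = 8P ⇒ P = 202, Q = 553.
New expenditure = 202 × 553 = 111706.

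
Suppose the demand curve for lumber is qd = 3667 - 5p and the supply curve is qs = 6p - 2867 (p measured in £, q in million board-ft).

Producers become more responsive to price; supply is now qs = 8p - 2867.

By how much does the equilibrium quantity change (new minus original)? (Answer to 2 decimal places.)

Solve the original market: 3667 - 5p = 6p - 2867, hence p = 594 and q = 697.
The shock moves the curves to qd = 3667 - 5p and qs = 8p - 2867.
Equate the new curves: 3667 - 5p = 8p - 2867, giving 6534 = 13p, p = 6534/13 ≈ 502.6154, q = 15001/13 ≈ 1153.9231.
Δq = 1153.9231 − 697 = +456.92.

+456.92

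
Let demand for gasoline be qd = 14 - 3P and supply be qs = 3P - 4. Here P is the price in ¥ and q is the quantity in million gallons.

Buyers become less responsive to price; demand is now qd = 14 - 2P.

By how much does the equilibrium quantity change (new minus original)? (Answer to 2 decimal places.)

Before the shock: 14 - 3P = 3P - 4 ⇒ 18 = 6P ⇒ P = 3, q = 5.
After the shift, demand is qd = 14 - 2P and supply is qs = 3P - 4.
New equilibrium: 14 - 2P = 3P - 4 ⇒ 18 = 5P ⇒ P = 3.6, q = 6.8.
Δq = 6.8 − 5 = +1.80.

+1.80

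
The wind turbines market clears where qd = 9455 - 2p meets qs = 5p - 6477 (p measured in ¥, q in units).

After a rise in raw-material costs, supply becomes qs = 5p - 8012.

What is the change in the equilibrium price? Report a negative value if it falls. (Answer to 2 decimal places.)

+219.29

Before the shock: 9455 - 2p = 5p - 6477 ⇒ 15932 = 7p ⇒ p = 2276, q = 4903.
The shock moves the curves to qd = 9455 - 2p and qs = 5p - 8012.
Setting them equal: 9455 - 2p = 5p - 8012 → 17467 = 7p, so p = 17467/7 ≈ 2495.2857 and q = 31251/7 ≈ 4464.4286.
Δp = 2495.2857 − 2276 = +219.29.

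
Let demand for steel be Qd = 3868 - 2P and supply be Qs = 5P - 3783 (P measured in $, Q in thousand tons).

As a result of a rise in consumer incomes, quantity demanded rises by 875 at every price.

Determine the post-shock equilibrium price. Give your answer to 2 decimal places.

Initially, 3868 - 2P = 5P - 3783, so 7651 = 7P and P = 1093, Q = 1682.
With the change applied: demand Qd = 4743 - 2P, supply Qs = 5P - 3783.
Setting them equal: 4743 - 2P = 5P - 3783 → 8526 = 7P, so P = 1218 and Q = 2307.

1218.00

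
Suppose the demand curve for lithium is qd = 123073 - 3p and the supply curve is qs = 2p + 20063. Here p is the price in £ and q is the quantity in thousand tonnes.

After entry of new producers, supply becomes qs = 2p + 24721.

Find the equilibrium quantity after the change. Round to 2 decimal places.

Solve the original market: 123073 - 3p = 2p + 20063, hence p = 20602 and q = 61267.
After the shift, demand is qd = 123073 - 3p and supply is qs = 2p + 24721.
New equilibrium: 123073 - 3p = 2p + 24721 ⇒ 98352 = 5p ⇒ p = 19670.4, q = 64061.8.

64061.80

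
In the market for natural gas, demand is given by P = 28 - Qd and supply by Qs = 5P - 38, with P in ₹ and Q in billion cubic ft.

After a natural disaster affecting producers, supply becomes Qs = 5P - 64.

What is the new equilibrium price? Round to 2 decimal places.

Original equilibrium: 28 - P = 5P - 38 gives 66 = 6P, so P = 11 and Q = 17.
With the change applied: demand Qd = 28 - P, supply Qs = 5P - 64.
New equilibrium: 28 - P = 5P - 64 ⇒ 92 = 6P ⇒ P = 46/3 ≈ 15.3333, Q = 38/3 ≈ 12.6667.

15.33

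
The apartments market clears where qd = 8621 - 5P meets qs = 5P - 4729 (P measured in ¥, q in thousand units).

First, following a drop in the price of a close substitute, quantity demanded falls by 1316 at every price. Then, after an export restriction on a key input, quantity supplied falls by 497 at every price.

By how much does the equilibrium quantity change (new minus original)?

Original equilibrium: 8621 - 5P = 5P - 4729 gives 13350 = 10P, so P = 1335 and q = 1946.
The shock moves the curves to qd = 7305 - 5P and qs = 5P - 5226.
New equilibrium: 7305 - 5P = 5P - 5226 ⇒ 12531 = 10P ⇒ P = 1253.1, q = 1039.5.
Δq = 1039.5 − 1946 = -906.5.

-906.5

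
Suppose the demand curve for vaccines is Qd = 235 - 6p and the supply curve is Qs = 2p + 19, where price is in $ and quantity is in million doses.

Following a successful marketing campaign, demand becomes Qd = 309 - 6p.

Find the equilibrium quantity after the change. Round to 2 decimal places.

91.50

Initially, 235 - 6p = 2p + 19, so 216 = 8p and p = 27, Q = 73.
With the change applied: demand Qd = 309 - 6p, supply Qs = 2p + 19.
Equate the new curves: 309 - 6p = 2p + 19, giving 290 = 8p, p = 36.25, Q = 91.5.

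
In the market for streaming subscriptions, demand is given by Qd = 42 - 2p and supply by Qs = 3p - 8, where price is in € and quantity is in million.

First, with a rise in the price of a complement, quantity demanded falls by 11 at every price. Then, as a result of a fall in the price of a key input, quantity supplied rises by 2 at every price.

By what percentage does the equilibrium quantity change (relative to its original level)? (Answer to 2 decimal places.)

Initially, 42 - 2p = 3p - 8, so 50 = 5p and p = 10, Q = 22.
After the shift, demand is Qd = 31 - 2p and supply is Qs = 3p - 6.
Clearing the new market: 31 - 2p = 3p - 6, so p = 7.4 and Q = 16.2.
%ΔQ = (16.2 − 22) / 22 × 100 = -26.36%.

-26.36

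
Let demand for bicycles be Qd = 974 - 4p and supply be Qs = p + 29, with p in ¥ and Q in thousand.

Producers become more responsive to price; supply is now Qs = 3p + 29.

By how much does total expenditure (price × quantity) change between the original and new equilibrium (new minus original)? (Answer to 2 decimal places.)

+17388.00

Solve the original market: 974 - 4p = p + 29, hence p = 189 and Q = 218.
After the shift, demand is Qd = 974 - 4p and supply is Qs = 3p + 29.
Clearing the new market: 974 - 4p = 3p + 29, so p = 135 and Q = 434.
Expenditure moves from 189×218 = 41202 to 135×434 = 58590; change = +17388.00.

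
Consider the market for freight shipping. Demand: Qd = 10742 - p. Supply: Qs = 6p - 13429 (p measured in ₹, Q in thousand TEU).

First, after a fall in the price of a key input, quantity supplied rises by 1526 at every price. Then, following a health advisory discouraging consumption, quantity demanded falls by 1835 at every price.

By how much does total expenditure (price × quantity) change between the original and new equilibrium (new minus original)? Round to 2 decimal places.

-7527558.02

Initially, 10742 - p = 6p - 13429, so 24171 = 7p and p = 3453, Q = 7289.
After the shift, demand is Qd = 8907 - p and supply is Qs = 6p - 11903.
Setting them equal: 8907 - p = 6p - 11903 → 20810 = 7p, so p = 20810/7 ≈ 2972.8571 and Q = 41539/7 ≈ 5934.1429.
Expenditure moves from 3453×7289 = 25168917 to 2972.8571×5934.1429 = 17641358.9796; change = -7527558.02.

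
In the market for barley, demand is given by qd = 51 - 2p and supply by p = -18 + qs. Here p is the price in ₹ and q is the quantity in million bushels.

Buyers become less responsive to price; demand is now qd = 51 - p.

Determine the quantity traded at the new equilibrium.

Initially, 51 - 2p = p + 18, so 33 = 3p and p = 11, q = 29.
With the change applied: demand qd = 51 - p, supply qs = p + 18.
New equilibrium: 51 - p = p + 18 ⇒ 33 = 2p ⇒ p = 16.5, q = 34.5.

34.5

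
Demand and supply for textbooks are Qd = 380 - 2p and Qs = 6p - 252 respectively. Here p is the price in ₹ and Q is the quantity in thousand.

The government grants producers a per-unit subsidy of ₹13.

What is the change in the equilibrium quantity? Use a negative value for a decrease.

+19.5

Before the shock: 380 - 2p = 6p - 252 ⇒ 632 = 8p ⇒ p = 79, Q = 222.
Since sellers receive the price plus the subsidy, the effective supply curve becomes Qs = 6p - 174.
Setting them equal: 380 - 2p = 6p - 174 → 554 = 8p, so p = 69.25 and Q = 241.5.
ΔQ = 241.5 − 222 = +19.5.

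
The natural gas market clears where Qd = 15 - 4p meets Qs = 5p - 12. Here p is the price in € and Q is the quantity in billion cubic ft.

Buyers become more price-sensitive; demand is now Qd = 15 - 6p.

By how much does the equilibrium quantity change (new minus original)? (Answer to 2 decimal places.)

Initially, 15 - 4p = 5p - 12, so 27 = 9p and p = 3, Q = 3.
The shock moves the curves to Qd = 15 - 6p and Qs = 5p - 12.
Clearing the new market: 15 - 6p = 5p - 12, so p = 27/11 ≈ 2.4545 and Q = 3/11 ≈ 0.2727.
ΔQ = 0.2727 − 3 = -2.73.

-2.73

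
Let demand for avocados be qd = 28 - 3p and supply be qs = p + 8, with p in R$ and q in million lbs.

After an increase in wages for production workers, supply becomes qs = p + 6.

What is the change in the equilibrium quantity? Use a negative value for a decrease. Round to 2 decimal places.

Original equilibrium: 28 - 3p = p + 8 gives 20 = 4p, so p = 5 and q = 13.
With the change applied: demand qd = 28 - 3p, supply qs = p + 6.
Setting them equal: 28 - 3p = p + 6 → 22 = 4p, so p = 5.5 and q = 11.5.
Δq = 11.5 − 13 = -1.50.

-1.50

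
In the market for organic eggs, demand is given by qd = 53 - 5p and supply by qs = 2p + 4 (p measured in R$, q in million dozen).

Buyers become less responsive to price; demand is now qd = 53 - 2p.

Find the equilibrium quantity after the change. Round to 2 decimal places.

28.50

Before the shock: 53 - 5p = 2p + 4 ⇒ 49 = 7p ⇒ p = 7, q = 18.
With the change applied: demand qd = 53 - 2p, supply qs = 2p + 4.
New equilibrium: 53 - 2p = 2p + 4 ⇒ 49 = 4p ⇒ p = 12.25, q = 28.5.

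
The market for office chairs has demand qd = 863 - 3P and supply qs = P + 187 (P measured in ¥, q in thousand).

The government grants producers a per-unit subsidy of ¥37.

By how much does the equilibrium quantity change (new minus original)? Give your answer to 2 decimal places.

Initially, 863 - 3P = P + 187, so 676 = 4P and P = 169, q = 356.
Since sellers receive the price plus the subsidy, the effective supply curve becomes qs = P + 224.
Setting them equal: 863 - 3P = P + 224 → 639 = 4P, so P = 159.75 and q = 383.75.
Δq = 383.75 − 356 = +27.75.

+27.75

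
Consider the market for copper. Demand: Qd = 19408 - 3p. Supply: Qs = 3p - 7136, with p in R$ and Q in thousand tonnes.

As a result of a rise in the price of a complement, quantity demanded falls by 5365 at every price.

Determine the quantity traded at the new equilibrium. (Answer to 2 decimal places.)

3453.50

Original equilibrium: 19408 - 3p = 3p - 7136 gives 26544 = 6p, so p = 4424 and Q = 6136.
After the shift, demand is Qd = 14043 - 3p and supply is Qs = 3p - 7136.
Equate the new curves: 14043 - 3p = 3p - 7136, giving 21179 = 6p, p = 21179/6 ≈ 3529.8333, Q = 3453.5.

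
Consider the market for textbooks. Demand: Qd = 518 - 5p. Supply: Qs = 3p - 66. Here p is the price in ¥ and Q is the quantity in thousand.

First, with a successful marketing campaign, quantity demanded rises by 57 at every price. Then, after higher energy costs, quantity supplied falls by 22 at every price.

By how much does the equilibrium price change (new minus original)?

Before the shock: 518 - 5p = 3p - 66 ⇒ 584 = 8p ⇒ p = 73, Q = 153.
With the change applied: demand Qd = 575 - 5p, supply Qs = 3p - 88.
Clearing the new market: 575 - 5p = 3p - 88, so p = 82.875 and Q = 160.625.
Δp = 82.875 − 73 = +9.875.

+9.875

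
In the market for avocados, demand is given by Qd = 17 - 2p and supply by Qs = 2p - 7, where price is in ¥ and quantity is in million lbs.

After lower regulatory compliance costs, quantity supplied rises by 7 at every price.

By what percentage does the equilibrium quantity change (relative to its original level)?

Solve the original market: 17 - 2p = 2p - 7, hence p = 6 and Q = 5.
The shock moves the curves to Qd = 17 - 2p and Qs = 2p.
Clearing the new market: 17 - 2p = 2p, so p = 4.25 and Q = 8.5.
%ΔQ = (8.5 − 5) / 5 × 100 = +70%.

+70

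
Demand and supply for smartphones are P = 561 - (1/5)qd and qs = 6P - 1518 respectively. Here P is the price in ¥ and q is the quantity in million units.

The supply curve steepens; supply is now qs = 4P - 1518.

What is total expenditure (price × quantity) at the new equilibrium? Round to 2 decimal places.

193734.44

Initially, 2805 - 5P = 6P - 1518, so 4323 = 11P and P = 393, q = 840.
After the shift, demand is qd = 2805 - 5P and supply is qs = 4P - 1518.
Setting them equal: 2805 - 5P = 4P - 1518 → 4323 = 9P, so P = 1441/3 ≈ 480.3333 and q = 1210/3 ≈ 403.3333.
New expenditure = 480.3333 × 403.3333 = 193734.44.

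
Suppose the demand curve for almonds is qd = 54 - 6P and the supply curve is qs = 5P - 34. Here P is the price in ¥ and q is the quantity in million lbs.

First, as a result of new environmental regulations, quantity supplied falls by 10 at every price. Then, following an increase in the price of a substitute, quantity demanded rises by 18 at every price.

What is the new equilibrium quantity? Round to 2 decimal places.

8.73

Initially, 54 - 6P = 5P - 34, so 88 = 11P and P = 8, q = 6.
With the change applied: demand qd = 72 - 6P, supply qs = 5P - 44.
New equilibrium: 72 - 6P = 5P - 44 ⇒ 116 = 11P ⇒ P = 116/11 ≈ 10.5455, q = 96/11 ≈ 8.7273.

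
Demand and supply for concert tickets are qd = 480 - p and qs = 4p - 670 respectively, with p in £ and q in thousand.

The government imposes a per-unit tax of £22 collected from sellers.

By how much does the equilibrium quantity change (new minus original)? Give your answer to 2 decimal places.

-17.60

Solve the original market: 480 - p = 4p - 670, hence p = 230 and q = 250.
Since sellers keep the price net of the tax, the effective supply curve becomes qs = 4p - 758.
New equilibrium: 480 - p = 4p - 758 ⇒ 1238 = 5p ⇒ p = 247.6, q = 232.4.
Δq = 232.4 − 250 = -17.60.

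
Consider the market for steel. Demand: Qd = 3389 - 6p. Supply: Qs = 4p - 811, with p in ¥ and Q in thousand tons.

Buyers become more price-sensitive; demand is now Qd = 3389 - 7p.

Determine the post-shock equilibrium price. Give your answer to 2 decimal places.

381.82

Initially, 3389 - 6p = 4p - 811, so 4200 = 10p and p = 420, Q = 869.
With the change applied: demand Qd = 3389 - 7p, supply Qs = 4p - 811.
Setting them equal: 3389 - 7p = 4p - 811 → 4200 = 11p, so p = 4200/11 ≈ 381.8182 and Q = 7879/11 ≈ 716.2727.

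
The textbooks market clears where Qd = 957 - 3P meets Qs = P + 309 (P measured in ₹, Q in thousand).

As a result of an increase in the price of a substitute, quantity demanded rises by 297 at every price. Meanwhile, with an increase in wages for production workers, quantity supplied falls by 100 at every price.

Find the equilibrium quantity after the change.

470.25

Solve the original market: 957 - 3P = P + 309, hence P = 162 and Q = 471.
The shock moves the curves to Qd = 1254 - 3P and Qs = P + 209.
Clearing the new market: 1254 - 3P = P + 209, so P = 261.25 and Q = 470.25.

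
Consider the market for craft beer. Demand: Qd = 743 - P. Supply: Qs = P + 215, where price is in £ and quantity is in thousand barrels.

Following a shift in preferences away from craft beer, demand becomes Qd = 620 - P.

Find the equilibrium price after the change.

Before the shock: 743 - P = P + 215 ⇒ 528 = 2P ⇒ P = 264, Q = 479.
The shock moves the curves to Qd = 620 - P and Qs = P + 215.
Setting them equal: 620 - P = P + 215 → 405 = 2P, so P = 202.5 and Q = 417.5.

202.5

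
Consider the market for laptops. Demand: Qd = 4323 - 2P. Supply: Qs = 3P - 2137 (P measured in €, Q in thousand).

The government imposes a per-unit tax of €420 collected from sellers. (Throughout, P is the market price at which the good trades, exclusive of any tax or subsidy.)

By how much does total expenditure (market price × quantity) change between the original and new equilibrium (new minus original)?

-339948

Before the shock: 4323 - 2P = 3P - 2137 ⇒ 6460 = 5P ⇒ P = 1292, Q = 1739.
Since sellers keep the price net of the tax, the effective supply curve becomes Qs = 3P - 3397.
New equilibrium: 4323 - 2P = 3P - 3397 ⇒ 7720 = 5P ⇒ P = 1544, Q = 1235.
Expenditure moves from 1292×1739 = 2246788 to 1544×1235 = 1906840; change = -339948.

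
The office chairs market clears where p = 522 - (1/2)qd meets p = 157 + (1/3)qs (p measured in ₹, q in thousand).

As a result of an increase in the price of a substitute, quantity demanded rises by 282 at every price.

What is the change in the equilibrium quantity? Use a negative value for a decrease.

+169.2

Initially, 1044 - 2p = 3p - 471, so 1515 = 5p and p = 303, q = 438.
With the change applied: demand qd = 1326 - 2p, supply qs = 3p - 471.
Equate the new curves: 1326 - 2p = 3p - 471, giving 1797 = 5p, p = 359.4, q = 607.2.
Δq = 607.2 − 438 = +169.2.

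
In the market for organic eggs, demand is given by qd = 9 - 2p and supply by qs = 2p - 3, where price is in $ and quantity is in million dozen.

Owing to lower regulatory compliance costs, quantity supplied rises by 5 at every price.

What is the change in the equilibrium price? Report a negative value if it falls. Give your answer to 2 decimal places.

-1.25

Original equilibrium: 9 - 2p = 2p - 3 gives 12 = 4p, so p = 3 and q = 3.
The new curves are qd = 9 - 2p (demand) and qs = 2p + 2 (supply).
New equilibrium: 9 - 2p = 2p + 2 ⇒ 7 = 4p ⇒ p = 1.75, q = 5.5.
Δp = 1.75 − 3 = -1.25.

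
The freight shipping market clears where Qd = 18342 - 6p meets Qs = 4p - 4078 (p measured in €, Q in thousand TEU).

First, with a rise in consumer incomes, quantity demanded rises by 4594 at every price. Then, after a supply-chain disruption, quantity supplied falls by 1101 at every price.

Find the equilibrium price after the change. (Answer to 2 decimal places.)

Original equilibrium: 18342 - 6p = 4p - 4078 gives 22420 = 10p, so p = 2242 and Q = 4890.
With the change applied: demand Qd = 22936 - 6p, supply Qs = 4p - 5179.
Setting them equal: 22936 - 6p = 4p - 5179 → 28115 = 10p, so p = 2811.5 and Q = 6067.

2811.50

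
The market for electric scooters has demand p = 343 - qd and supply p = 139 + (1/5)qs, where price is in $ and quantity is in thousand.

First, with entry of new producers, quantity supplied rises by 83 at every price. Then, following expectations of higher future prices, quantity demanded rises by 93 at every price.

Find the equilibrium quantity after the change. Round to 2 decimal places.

Original equilibrium: 343 - p = 5p - 695 gives 1038 = 6p, so p = 173 and q = 170.
The shock moves the curves to qd = 436 - p and qs = 5p - 612.
Clearing the new market: 436 - p = 5p - 612, so p = 524/3 ≈ 174.6667 and q = 784/3 ≈ 261.3333.

261.33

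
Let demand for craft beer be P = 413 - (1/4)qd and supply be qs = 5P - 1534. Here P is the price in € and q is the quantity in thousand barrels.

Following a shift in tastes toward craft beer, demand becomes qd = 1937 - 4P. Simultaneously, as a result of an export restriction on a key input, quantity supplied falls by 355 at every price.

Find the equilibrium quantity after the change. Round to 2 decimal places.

236.56

Initially, 1652 - 4P = 5P - 1534, so 3186 = 9P and P = 354, q = 236.
The shock moves the curves to qd = 1937 - 4P and qs = 5P - 1889.
Equate the new curves: 1937 - 4P = 5P - 1889, giving 3826 = 9P, P = 3826/9 ≈ 425.1111, q = 2129/9 ≈ 236.5556.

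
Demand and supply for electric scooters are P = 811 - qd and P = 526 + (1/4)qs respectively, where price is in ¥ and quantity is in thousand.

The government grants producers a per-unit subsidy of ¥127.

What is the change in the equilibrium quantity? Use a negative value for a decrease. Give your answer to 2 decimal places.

+101.60

Before the shock: 811 - P = 4P - 2104 ⇒ 2915 = 5P ⇒ P = 583, q = 228.
Since sellers receive the price plus the subsidy, the effective supply curve becomes qs = 4P - 1596.
Clearing the new market: 811 - P = 4P - 1596, so P = 481.4 and q = 329.6.
Δq = 329.6 − 228 = +101.60.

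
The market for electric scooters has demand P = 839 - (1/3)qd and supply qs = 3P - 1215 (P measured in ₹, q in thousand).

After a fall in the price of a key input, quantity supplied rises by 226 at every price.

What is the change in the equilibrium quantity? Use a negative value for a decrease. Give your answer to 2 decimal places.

Original equilibrium: 2517 - 3P = 3P - 1215 gives 3732 = 6P, so P = 622 and q = 651.
After the shift, demand is qd = 2517 - 3P and supply is qs = 3P - 989.
Clearing the new market: 2517 - 3P = 3P - 989, so P = 1753/3 ≈ 584.3333 and q = 764.
Δq = 764 − 651 = +113.00.

+113.00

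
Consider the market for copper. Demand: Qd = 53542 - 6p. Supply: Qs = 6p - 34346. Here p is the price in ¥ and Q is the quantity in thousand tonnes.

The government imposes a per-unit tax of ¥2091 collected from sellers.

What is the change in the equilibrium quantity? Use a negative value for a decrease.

Before the shock: 53542 - 6p = 6p - 34346 ⇒ 87888 = 12p ⇒ p = 7324, Q = 9598.
Since sellers keep the price net of the tax, the effective supply curve becomes Qs = 6p - 46892.
Setting them equal: 53542 - 6p = 6p - 46892 → 100434 = 12p, so p = 8369.5 and Q = 3325.
ΔQ = 3325 − 9598 = -6273.

-6273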